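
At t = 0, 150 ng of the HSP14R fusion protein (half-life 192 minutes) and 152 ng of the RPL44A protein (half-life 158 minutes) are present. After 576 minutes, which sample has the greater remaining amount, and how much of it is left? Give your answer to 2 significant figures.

HSP14R fusion protein, 19 ng

HSP14R fusion protein: 150 × (1/2)^3 ≈ 18.75 ng.
RPL44A protein: 152 × (1/2)^3.6456 ≈ 12.146 ng.
HSP14R fusion protein has more remaining, at ≈ 18.75 ng.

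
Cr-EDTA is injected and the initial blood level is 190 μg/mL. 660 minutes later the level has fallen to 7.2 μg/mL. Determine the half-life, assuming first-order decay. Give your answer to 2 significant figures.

140 minutes

A/A₀ = 7.2/190 ≈ 0.037895.
n = log₂(26.389) ≈ 4.7219 half-lives elapsed in 660 minutes.
t½ = 660/4.7219 ≈ 139.78 minutes.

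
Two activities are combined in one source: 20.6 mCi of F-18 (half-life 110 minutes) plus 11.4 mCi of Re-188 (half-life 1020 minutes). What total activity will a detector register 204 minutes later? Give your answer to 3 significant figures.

F-18: 20.6 × (1/2)^(204/110) = 20.6 × (1/2)^1.8545 ≈ 5.6963 mCi.
Re-188: 11.4 × (1/2)^(204/1020) = 11.4 × (1/2)^0.2 ≈ 9.9243 mCi.
Total = 5.6963 + 9.9243 ≈ 15.621 mCi.

15.6 mCi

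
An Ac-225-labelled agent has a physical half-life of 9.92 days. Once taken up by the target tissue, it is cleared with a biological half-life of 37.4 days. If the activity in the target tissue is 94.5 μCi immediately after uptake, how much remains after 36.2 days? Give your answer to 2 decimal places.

1/t_eff = 1/t_phys + 1/t_biol = 1/9.92 + 1/37.4 = 0.12754 per day.
t_eff = 9.92 × 37.4 / (9.92 + 37.4) ≈ 7.8404 days.
Remaining = 94.5 × (1/2)^(36.2/7.8404) = 94.5 × (1/2)^4.6171 ≈ 3.8507 μCi.

3.85 μCi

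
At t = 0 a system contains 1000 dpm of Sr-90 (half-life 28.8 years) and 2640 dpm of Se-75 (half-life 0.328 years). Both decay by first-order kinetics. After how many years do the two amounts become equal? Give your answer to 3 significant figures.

0.465 years

Set 1000·(1/2)^(t/28.8) = 2640·(1/2)^(t/0.328).
Taking log₂: log₂(1000/2640) = t·(1/28.8 − 1/0.328).
log₂(0.37879) = -1.4005; 1/28.8 − 1/0.328 = -3.0141.
t = -1.4005 / -3.0141 ≈ 0.46467 years.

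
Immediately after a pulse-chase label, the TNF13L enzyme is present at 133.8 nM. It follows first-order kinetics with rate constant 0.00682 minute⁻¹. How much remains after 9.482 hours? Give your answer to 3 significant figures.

2.76 nM

t½ = ln 2 / λ = 0.69315 / 0.00682 ≈ 101.63 minutes.
Convert the elapsed time: 9.482 hours = 568.92 minutes.
Number of half-lives: n = 568.92/101.63 ≈ 5.5977.
Remaining = 133.8 × (1/2)^5.5977 = 133.8 × 0.02065 ≈ 2.763 nM.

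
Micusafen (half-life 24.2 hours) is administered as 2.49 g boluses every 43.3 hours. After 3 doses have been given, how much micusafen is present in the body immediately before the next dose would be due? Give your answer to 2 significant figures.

0.99 g

The 3 doses were given 129.9, 86.6, 43.3 hours ago.
Total = 2.49·(1/2)^(129.9/24.2) + 2.49·(1/2)^(86.6/24.2) + 2.49·(1/2)^(43.3/24.2)
      = 0.060303 + 0.20843 + 0.72041 ≈ 0.98914 g.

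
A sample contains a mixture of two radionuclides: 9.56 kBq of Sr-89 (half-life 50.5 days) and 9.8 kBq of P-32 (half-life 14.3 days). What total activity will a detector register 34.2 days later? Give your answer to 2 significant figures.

7.8 kBq

Sr-89: 9.56 × (1/2)^(34.2/50.5) = 9.56 × (1/2)^0.67723 ≈ 5.9785 kBq.
P-32: 9.8 × (1/2)^(34.2/14.3) = 9.8 × (1/2)^2.3916 ≈ 1.8676 kBq.
Total = 5.9785 + 1.8676 ≈ 7.8461 kBq.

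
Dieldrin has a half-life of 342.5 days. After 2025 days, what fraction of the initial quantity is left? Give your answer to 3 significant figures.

n = 2025/342.5 ≈ 5.9124 half-lives.
Fraction remaining = (1/2)^5.9124 ≈ 0.016603.

0.0166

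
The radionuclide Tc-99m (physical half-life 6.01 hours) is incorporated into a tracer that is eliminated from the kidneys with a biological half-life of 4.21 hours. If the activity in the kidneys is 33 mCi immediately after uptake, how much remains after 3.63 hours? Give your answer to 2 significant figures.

12 mCi

1/t_eff = 1/t_phys + 1/t_biol = 1/6.01 + 1/4.21 = 0.40392 per hour.
t_eff = 6.01 × 4.21 / (6.01 + 4.21) ≈ 2.4757 hours.
Remaining = 33 × (1/2)^(3.63/2.4757) = 33 × (1/2)^1.4662 ≈ 11.944 mCi.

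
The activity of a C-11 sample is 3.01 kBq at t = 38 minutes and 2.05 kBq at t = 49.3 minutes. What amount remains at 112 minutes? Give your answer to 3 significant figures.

0.243 kBq

Over Δt = 49.3 − 38 = 11.3 minutes, the level fell by a factor of 3.01/2.05 ≈ 1.4683.
n = log₂(1.4683) ≈ 0.55414 half-lives, so t½ = 11.3/0.55414 ≈ 20.392 minutes.
From t = 49.3 to t = 112: 2.05 × (1/2)^((112−49.3)/20.392) ≈ 0.24331 kBq.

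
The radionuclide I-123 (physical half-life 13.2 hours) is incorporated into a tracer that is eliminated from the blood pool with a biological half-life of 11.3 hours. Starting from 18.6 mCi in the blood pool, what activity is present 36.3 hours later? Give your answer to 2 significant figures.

0.30 mCi

1/t_eff = 1/t_phys + 1/t_biol = 1/13.2 + 1/11.3 = 0.16425 per hour.
t_eff = 13.2 × 11.3 / (13.2 + 11.3) ≈ 6.0882 hours.
Remaining = 18.6 × (1/2)^(36.3/6.0882) = 18.6 × (1/2)^5.9624 ≈ 0.2983 mCi.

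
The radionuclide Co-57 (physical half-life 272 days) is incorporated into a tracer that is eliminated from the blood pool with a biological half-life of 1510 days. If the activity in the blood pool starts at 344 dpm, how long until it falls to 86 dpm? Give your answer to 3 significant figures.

1/t_eff = 1/t_phys + 1/t_biol = 1/272 + 1/1510 = 0.0043387 per day.
t_eff = 272 × 1510 / (272 + 1510) ≈ 230.48 days.
n = log₂(344/86) ≈ 2; t = 2 × 230.48 ≈ 460.97 days.

461 days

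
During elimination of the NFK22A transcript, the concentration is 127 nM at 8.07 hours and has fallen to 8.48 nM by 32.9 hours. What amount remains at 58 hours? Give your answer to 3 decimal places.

0.550 nM

Over Δt = 32.9 − 8.07 = 24.83 hours, the level fell by a factor of 127/8.48 ≈ 14.976.
n = log₂(14.976) ≈ 3.9046 half-lives, so t½ = 24.83/3.9046 ≈ 6.3591 hours.
From t = 32.9 to t = 58: 8.48 × (1/2)^((58−32.9)/6.3591) ≈ 0.5498 nM.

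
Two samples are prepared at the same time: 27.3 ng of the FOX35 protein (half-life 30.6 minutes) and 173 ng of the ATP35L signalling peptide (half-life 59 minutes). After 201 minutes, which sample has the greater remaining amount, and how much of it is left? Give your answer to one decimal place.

ATP35L signalling peptide, 16.3 ng

FOX35 protein: 27.3 × (1/2)^6.5686 ≈ 0.28761 ng.
ATP35L signalling peptide: 173 × (1/2)^3.4068 ≈ 16.312 ng.
ATP35L signalling peptide has more remaining, at ≈ 16.312 ng.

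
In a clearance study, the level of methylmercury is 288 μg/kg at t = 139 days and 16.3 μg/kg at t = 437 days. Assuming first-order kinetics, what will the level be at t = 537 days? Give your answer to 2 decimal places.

Over Δt = 437 − 139 = 298 days, the level fell by a factor of 288/16.3 ≈ 17.669.
n = log₂(17.669) ≈ 4.1431 half-lives, so t½ = 298/4.1431 ≈ 71.926 days.
From t = 437 to t = 537: 16.3 × (1/2)^((537−437)/71.926) ≈ 6.2182 μg/kg.

6.22 μg/kg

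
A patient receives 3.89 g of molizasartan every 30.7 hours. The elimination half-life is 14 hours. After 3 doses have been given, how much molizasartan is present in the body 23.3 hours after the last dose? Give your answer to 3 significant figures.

1.55 g

The 3 doses were given 84.7, 54, 23.3 hours ago.
Total = 3.89·(1/2)^(84.7/14) + 3.89·(1/2)^(54/14) + 3.89·(1/2)^(23.3/14)
      = 0.058711 + 0.26843 + 1.2273 ≈ 1.5544 g.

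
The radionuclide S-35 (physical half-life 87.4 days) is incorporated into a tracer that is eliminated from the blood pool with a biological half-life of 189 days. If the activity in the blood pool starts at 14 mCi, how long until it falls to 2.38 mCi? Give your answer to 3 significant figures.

1/t_eff = 1/t_phys + 1/t_biol = 1/87.4 + 1/189 = 0.016733 per day.
t_eff = 87.4 × 189 / (87.4 + 189) ≈ 59.763 days.
n = log₂(14/2.38) ≈ 2.5564; t = 2.5564 × 59.763 ≈ 152.78 days.

153 days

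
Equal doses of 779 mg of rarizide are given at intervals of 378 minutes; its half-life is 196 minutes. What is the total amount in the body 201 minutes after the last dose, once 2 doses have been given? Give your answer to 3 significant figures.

483 mg

The 2 doses were given 579, 201 minutes ago.
Total = 779·(1/2)^(579/196) + 779·(1/2)^(201/196)
      = 100.52 + 382.67 ≈ 483.2 mg.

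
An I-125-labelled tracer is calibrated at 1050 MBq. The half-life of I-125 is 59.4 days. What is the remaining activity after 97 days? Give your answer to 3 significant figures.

339 MBq

Number of half-lives: n = 97/59.4 ≈ 1.633.
Remaining = 1050 × (1/2)^1.633 = 1050 × 0.32242 ≈ 338.54 MBq.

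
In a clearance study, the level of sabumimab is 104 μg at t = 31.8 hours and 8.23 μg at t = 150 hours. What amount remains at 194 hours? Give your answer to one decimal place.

3.2 μg

Over Δt = 150 − 31.8 = 118.2 hours, the level fell by a factor of 104/8.23 ≈ 12.637.
n = log₂(12.637) ≈ 3.6595 half-lives, so t½ = 118.2/3.6595 ≈ 32.299 hours.
From t = 150 to t = 194: 8.23 × (1/2)^((194−150)/32.299) ≈ 3.2012 μg.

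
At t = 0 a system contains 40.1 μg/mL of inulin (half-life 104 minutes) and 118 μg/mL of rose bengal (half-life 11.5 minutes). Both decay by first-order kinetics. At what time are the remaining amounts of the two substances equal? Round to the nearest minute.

Set 40.1·(1/2)^(t/104) = 118·(1/2)^(t/11.5).
Taking log₂: log₂(40.1/118) = t·(1/104 − 1/11.5).
log₂(0.33983) = -1.5571; 1/104 − 1/11.5 = -0.077341.
t = -1.5571 / -0.077341 ≈ 20.133 minutes.

20 minutes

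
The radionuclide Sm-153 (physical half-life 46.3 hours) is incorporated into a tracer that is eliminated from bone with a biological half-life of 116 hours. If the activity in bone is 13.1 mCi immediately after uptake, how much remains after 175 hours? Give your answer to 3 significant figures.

1/t_eff = 1/t_phys + 1/t_biol = 1/46.3 + 1/116 = 0.030219 per hour.
t_eff = 46.3 × 116 / (46.3 + 116) ≈ 33.092 hours.
Remaining = 13.1 × (1/2)^(175/33.092) = 13.1 × (1/2)^5.2883 ≈ 0.33522 mCi.

0.335 mCi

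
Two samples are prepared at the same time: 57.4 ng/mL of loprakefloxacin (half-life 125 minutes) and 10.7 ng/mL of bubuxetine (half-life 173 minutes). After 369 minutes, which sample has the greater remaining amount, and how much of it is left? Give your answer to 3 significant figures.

loprakefloxacin, 7.42 ng/mL

loprakefloxacin: 57.4 × (1/2)^2.952 ≈ 7.4177 ng/mL.
bubuxetine: 10.7 × (1/2)^2.1329 ≈ 2.4395 ng/mL.
Loprakefloxacin has more remaining, at ≈ 7.4177 ng/mL.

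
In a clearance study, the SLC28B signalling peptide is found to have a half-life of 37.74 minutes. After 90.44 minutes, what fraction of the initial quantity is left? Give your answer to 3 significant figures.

n = 90.44/37.74 ≈ 2.3964 half-lives.
Fraction remaining = (1/2)^2.3964 ≈ 0.18994.

0.190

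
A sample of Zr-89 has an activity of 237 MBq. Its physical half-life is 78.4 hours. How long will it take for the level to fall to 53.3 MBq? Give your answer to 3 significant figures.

169 hours

Fraction remaining = 53.3/237 ≈ 0.22489.
n = log₂(237/53.3) = ln(4.4465)/ln 2 ≈ 2.1527 half-lives.
t = n × t½ = 2.1527 × 78.4 ≈ 168.77 hours.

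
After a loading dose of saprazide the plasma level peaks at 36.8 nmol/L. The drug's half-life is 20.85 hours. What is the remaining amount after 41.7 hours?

Elapsed time is 2 half-lives (41.7/20.85).
Each half-life halves the amount: 36.8 × (1/2)^2 = 36.8/4 = 9.2 nmol/L.

9.2 nmol/L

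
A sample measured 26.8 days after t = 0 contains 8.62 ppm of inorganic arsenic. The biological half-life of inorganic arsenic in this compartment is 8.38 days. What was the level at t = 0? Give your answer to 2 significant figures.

Number of half-lives elapsed: n = 26.8/8.38 ≈ 3.1981.
A₀ = A × 2^n = 8.62 × 2^3.1981 = 8.62 × 9.1774 ≈ 79.109 ppm.

79 ppm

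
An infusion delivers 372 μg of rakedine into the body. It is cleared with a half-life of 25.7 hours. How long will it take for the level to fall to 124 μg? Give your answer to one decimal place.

40.7 hours

Fraction remaining = 124/372 ≈ 0.33333.
n = log₂(372/124) = ln(3)/ln 2 ≈ 1.585 half-lives.
t = n × t½ = 1.585 × 25.7 ≈ 40.734 hours.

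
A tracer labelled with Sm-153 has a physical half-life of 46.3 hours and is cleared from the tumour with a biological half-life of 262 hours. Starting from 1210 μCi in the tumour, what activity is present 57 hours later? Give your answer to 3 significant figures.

443 μCi

1/t_eff = 1/t_phys + 1/t_biol = 1/46.3 + 1/262 = 0.025415 per hour.
t_eff = 46.3 × 262 / (46.3 + 262) ≈ 39.347 hours.
Remaining = 1210 × (1/2)^(57/39.347) = 1210 × (1/2)^1.4487 ≈ 443.3 μCi.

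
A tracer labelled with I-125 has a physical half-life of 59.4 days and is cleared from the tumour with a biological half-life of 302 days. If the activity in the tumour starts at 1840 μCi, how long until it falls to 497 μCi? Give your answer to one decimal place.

93.7 days

1/t_eff = 1/t_phys + 1/t_biol = 1/59.4 + 1/302 = 0.020146 per day.
t_eff = 59.4 × 302 / (59.4 + 302) ≈ 49.637 days.
n = log₂(1840/497) ≈ 1.8884; t = 1.8884 × 49.637 ≈ 93.734 days.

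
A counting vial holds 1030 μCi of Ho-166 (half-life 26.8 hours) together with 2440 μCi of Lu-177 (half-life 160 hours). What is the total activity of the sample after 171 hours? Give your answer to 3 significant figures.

1180 μCi

Ho-166: 1030 × (1/2)^(171/26.8) = 1030 × (1/2)^6.3806 ≈ 12.362 μCi.
Lu-177: 2440 × (1/2)^(171/160) = 2440 × (1/2)^1.0688 ≈ 1163.2 μCi.
Total = 12.362 + 1163.2 ≈ 1175.6 μCi.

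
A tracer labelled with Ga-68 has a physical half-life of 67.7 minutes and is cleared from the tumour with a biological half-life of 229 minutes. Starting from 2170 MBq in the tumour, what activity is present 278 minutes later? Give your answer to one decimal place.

1/t_eff = 1/t_phys + 1/t_biol = 1/67.7 + 1/229 = 0.019138 per minute.
t_eff = 67.7 × 229 / (67.7 + 229) ≈ 52.252 minutes.
Remaining = 2170 × (1/2)^(278/52.252) = 2170 × (1/2)^5.3203 ≈ 54.31 MBq.

54.3 MBq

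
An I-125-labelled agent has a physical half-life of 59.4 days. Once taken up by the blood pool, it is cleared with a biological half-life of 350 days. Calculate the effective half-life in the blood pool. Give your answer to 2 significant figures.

51 days

1/t_eff = 1/t_phys + 1/t_biol = 1/59.4 + 1/350 = 0.019692 per day.
t_eff = 59.4 × 350 / (59.4 + 350) ≈ 50.782 days.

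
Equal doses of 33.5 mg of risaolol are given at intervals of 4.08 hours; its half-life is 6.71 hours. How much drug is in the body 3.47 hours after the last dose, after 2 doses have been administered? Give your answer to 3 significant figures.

38.8 mg

The 2 doses were given 7.55, 3.47 hours ago.
Total = 33.5·(1/2)^(7.55/6.71) + 33.5·(1/2)^(3.47/6.71)
      = 15.358 + 23.408 ≈ 38.766 mg.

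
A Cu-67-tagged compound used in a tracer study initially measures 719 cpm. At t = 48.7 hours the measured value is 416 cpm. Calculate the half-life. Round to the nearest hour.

A/A₀ = 416/719 ≈ 0.57858.
n = log₂(1.7284) ≈ 0.78941 half-lives elapsed in 48.7 hours.
t½ = 48.7/0.78941 ≈ 61.692 hours.

62 hours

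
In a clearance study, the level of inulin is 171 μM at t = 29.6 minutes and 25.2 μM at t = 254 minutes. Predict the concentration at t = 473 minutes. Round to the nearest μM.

Over Δt = 254 − 29.6 = 224.4 minutes, the level fell by a factor of 171/25.2 ≈ 6.7857.
n = log₂(6.7857) ≈ 2.7625 half-lives, so t½ = 224.4/2.7625 ≈ 81.231 minutes.
From t = 254 to t = 473: 25.2 × (1/2)^((473−254)/81.231) ≈ 3.8888 μM.

4 μM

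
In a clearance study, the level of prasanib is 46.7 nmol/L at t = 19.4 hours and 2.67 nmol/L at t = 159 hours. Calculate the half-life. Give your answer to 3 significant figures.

33.8 hours

Over Δt = 159 − 19.4 = 139.6 hours, the level fell by a factor of 46.7/2.67 ≈ 17.491.
n = log₂(17.491) ≈ 4.1285 half-lives, so t½ = 139.6/4.1285 ≈ 33.814 hours.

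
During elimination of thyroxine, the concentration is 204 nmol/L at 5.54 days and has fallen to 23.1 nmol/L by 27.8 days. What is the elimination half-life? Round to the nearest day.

7 days

Over Δt = 27.8 − 5.54 = 22.26 days, the level fell by a factor of 204/23.1 ≈ 8.8312.
n = log₂(8.8312) ≈ 3.1426 half-lives, so t½ = 22.26/3.1426 ≈ 7.0833 days.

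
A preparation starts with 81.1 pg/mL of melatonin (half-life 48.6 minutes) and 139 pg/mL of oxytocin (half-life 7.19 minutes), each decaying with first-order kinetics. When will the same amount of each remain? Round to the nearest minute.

7 minutes

Set 81.1·(1/2)^(t/48.6) = 139·(1/2)^(t/7.19).
Taking log₂: log₂(81.1/139) = t·(1/48.6 − 1/7.19).
log₂(0.58345) = -0.77731; 1/48.6 − 1/7.19 = -0.11851.
t = -0.77731 / -0.11851 ≈ 6.5593 minutes.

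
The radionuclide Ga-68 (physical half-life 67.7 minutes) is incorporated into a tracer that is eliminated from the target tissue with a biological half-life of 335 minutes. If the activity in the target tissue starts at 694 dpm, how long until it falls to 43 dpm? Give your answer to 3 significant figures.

1/t_eff = 1/t_phys + 1/t_biol = 1/67.7 + 1/335 = 0.017756 per minute.
t_eff = 67.7 × 335 / (67.7 + 335) ≈ 56.319 minutes.
n = log₂(694/43) ≈ 4.0125; t = 4.0125 × 56.319 ≈ 225.98 minutes.

226 minutes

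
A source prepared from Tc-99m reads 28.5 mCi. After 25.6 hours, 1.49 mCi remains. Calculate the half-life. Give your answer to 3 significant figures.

A/A₀ = 1.49/28.5 ≈ 0.052281.
n = log₂(19.128) ≈ 4.2576 half-lives elapsed in 25.6 hours.
t½ = 25.6/4.2576 ≈ 6.0128 hours.

6.01 hours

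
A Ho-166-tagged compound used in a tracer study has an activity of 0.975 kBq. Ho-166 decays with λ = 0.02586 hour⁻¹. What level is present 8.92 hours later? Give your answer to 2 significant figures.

t½ = ln 2 / λ = 0.69315 / 0.02586 ≈ 26.804 hours.
Number of half-lives: n = 8.92/26.804 ≈ 0.33279.
Remaining = 0.975 × (1/2)^0.33279 = 0.975 × 0.794 ≈ 0.77415 kBq.

0.77 kBq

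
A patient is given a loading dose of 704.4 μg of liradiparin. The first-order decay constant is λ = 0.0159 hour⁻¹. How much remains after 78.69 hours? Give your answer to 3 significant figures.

t½ = ln 2 / λ = 0.69315 / 0.0159 ≈ 43.594 hours.
Number of half-lives: n = 78.69/43.594 ≈ 1.8051.
Remaining = 704.4 × (1/2)^1.8051 = 704.4 × 0.28617 ≈ 201.58 μg.

202 μg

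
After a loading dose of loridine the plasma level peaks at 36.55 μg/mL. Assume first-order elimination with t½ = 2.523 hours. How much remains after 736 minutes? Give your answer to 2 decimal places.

1.26 μg/mL

Convert the elapsed time: 736 minutes = 12.2667 hours.
Number of half-lives: n = 12.2667/2.523 ≈ 4.8619.
Remaining = 36.55 × (1/2)^4.8619 = 36.55 × 0.034388 ≈ 1.2569 μg/mL.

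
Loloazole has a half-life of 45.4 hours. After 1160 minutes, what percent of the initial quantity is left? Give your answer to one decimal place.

1160 minutes = 19.3333 hours.
n = 19.3333/45.4 ≈ 0.42584 half-lives.
Fraction remaining = (1/2)^0.42584 ≈ 0.7444, i.e. 74.44%.

74.4%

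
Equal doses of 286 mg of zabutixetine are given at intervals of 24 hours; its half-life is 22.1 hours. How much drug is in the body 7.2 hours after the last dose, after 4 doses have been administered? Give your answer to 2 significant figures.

410 mg

The 4 doses were given 79.2, 55.2, 31.2, 7.2 hours ago.
Total = 286·(1/2)^(79.2/22.1) + 286·(1/2)^(55.2/22.1) + 286·(1/2)^(31.2/22.1) + 286·(1/2)^(7.2/22.1)
      = 23.854 + 50.637 + 107.49 + 228.19 ≈ 410.17 mg.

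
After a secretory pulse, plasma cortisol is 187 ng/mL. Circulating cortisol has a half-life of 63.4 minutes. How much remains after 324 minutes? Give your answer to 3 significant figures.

Number of half-lives: n = 324/63.4 ≈ 5.1104.
Remaining = 187 × (1/2)^5.1104 = 187 × 0.028948 ≈ 5.4132 ng/mL.

5.41 ng/mL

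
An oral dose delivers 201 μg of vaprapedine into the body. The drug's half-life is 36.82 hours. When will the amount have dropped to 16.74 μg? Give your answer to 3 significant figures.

Fraction remaining = 16.74/201 ≈ 0.083284.
n = log₂(201/16.74) = ln(12.007)/ln 2 ≈ 3.5858 half-lives.
t = n × t½ = 3.5858 × 36.82 ≈ 132.03 hours.

132 hours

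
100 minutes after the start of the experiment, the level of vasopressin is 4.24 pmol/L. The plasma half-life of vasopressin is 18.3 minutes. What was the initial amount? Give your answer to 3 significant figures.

Number of half-lives elapsed: n = 100/18.3 ≈ 5.4645.
A₀ = A × 2^n = 4.24 × 2^5.4645 = 4.24 × 44.154 ≈ 187.21 pmol/L.

187 pmol/L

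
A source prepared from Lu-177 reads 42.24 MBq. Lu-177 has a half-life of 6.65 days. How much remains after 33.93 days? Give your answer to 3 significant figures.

Number of half-lives: n = 33.93/6.65 ≈ 5.1023.
Remaining = 42.24 × (1/2)^5.1023 = 42.24 × 0.029112 ≈ 1.2297 MBq.

1.23 MBq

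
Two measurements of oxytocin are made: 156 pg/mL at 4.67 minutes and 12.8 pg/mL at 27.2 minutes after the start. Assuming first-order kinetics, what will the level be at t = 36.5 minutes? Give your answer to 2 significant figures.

Over Δt = 27.2 − 4.67 = 22.53 minutes, the level fell by a factor of 156/12.8 ≈ 12.188.
n = log₂(12.188) ≈ 3.6073 half-lives, so t½ = 22.53/3.6073 ≈ 6.2456 minutes.
From t = 27.2 to t = 36.5: 12.8 × (1/2)^((36.5−27.2)/6.2456) ≈ 4.56 pg/mL.

4.6 pg/mL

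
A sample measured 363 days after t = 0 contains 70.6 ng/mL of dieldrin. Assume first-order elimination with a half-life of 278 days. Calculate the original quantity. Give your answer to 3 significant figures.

Number of half-lives elapsed: n = 363/278 ≈ 1.3058.
A₀ = A × 2^n = 70.6 × 2^1.3058 = 70.6 × 2.4721 ≈ 174.53 ng/mL.

175 ng/mL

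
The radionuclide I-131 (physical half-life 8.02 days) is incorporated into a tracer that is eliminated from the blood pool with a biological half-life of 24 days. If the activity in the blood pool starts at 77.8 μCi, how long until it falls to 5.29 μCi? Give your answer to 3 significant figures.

1/t_eff = 1/t_phys + 1/t_biol = 1/8.02 + 1/24 = 0.16635 per day.
t_eff = 8.02 × 24 / (8.02 + 24) ≈ 6.0112 days.
n = log₂(77.8/5.29) ≈ 3.8784; t = 3.8784 × 6.0112 ≈ 23.314 days.

23.3 days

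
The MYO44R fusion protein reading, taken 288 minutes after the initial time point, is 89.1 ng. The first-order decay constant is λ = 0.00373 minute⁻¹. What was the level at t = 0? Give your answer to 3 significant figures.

261 ng

t½ = ln 2 / λ = 0.69315 / 0.00373 ≈ 185.83 minutes.
Number of half-lives elapsed: n = 288/185.83 ≈ 1.5498.
A₀ = A × 2^n = 89.1 × 2^1.5498 = 89.1 × 2.9278 ≈ 260.86 ng.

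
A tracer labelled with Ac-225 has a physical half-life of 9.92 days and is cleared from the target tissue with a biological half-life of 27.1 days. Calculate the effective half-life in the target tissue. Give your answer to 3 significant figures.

7.26 days

1/t_eff = 1/t_phys + 1/t_biol = 1/9.92 + 1/27.1 = 0.13771 per day.
t_eff = 9.92 × 27.1 / (9.92 + 27.1) ≈ 7.2618 days.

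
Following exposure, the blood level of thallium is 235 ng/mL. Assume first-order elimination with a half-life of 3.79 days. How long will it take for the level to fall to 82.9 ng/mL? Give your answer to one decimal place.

Fraction remaining = 82.9/235 ≈ 0.35277.
n = log₂(235/82.9) = ln(2.8347)/ln 2 ≈ 1.5032 half-lives.
t = n × t½ = 1.5032 × 3.79 ≈ 5.6972 days.

5.7 days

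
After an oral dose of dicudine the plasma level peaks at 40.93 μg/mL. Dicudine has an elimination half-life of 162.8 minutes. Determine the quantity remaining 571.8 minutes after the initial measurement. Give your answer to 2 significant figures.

3.6 μg/mL

Number of half-lives: n = 571.8/162.8 ≈ 3.5123.
Remaining = 40.93 × (1/2)^3.5123 = 40.93 × 0.087639 ≈ 3.5871 μg/mL.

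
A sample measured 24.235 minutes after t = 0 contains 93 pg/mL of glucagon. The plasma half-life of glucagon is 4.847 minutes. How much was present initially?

2976 pg/mL

Number of half-lives elapsed: n = 24.235/4.847 ≈ 5.
A₀ = A × 2^n = 93 × 2^5 = 93 × 32 ≈ 2976 pg/mL.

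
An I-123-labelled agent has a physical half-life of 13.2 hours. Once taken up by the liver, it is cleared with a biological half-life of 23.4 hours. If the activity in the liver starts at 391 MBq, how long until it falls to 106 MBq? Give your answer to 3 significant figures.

15.9 hours

1/t_eff = 1/t_phys + 1/t_biol = 1/13.2 + 1/23.4 = 0.11849 per hour.
t_eff = 13.2 × 23.4 / (13.2 + 23.4) ≈ 8.4393 hours.
n = log₂(391/106) ≈ 1.8831; t = 1.8831 × 8.4393 ≈ 15.892 hours.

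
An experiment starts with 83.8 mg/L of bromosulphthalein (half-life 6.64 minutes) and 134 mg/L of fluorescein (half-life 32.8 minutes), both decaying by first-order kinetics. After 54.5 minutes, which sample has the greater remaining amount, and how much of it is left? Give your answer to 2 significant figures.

bromosulphthalein: 83.8 × (1/2)^8.2078 ≈ 0.28343 mg/L.
fluorescein: 134 × (1/2)^1.6616 ≈ 42.356 mg/L.
Fluorescein has more remaining, at ≈ 42.356 mg/L.

fluorescein, 42 mg/L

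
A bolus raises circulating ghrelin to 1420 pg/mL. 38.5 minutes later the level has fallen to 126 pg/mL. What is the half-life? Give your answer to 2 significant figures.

A/A₀ = 126/1420 ≈ 0.088732.
n = log₂(11.27) ≈ 3.4944 half-lives elapsed in 38.5 minutes.
t½ = 38.5/3.4944 ≈ 11.018 minutes.

11 minutes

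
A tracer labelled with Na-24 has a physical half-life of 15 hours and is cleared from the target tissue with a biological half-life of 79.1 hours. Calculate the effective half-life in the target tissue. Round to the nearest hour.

1/t_eff = 1/t_phys + 1/t_biol = 1/15 + 1/79.1 = 0.079309 per hour.
t_eff = 15 × 79.1 / (15 + 79.1) ≈ 12.609 hours.

13 hours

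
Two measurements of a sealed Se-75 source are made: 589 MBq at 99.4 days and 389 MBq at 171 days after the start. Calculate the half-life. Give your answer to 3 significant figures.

Over Δt = 171 − 99.4 = 71.6 days, the level fell by a factor of 589/389 ≈ 1.5141.
n = log₂(1.5141) ≈ 0.5985 half-lives, so t½ = 71.6/0.5985 ≈ 119.63 days.

120 days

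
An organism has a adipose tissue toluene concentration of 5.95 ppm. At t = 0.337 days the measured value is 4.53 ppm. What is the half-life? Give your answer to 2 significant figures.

0.86 days

A/A₀ = 4.53/5.95 ≈ 0.76134.
n = log₂(1.3135) ≈ 0.39338 half-lives elapsed in 0.337 days.
t½ = 0.337/0.39338 ≈ 0.85668 days.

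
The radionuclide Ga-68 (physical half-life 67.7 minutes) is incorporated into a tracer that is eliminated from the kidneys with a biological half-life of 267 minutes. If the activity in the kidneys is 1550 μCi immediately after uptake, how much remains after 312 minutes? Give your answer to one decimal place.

1/t_eff = 1/t_phys + 1/t_biol = 1/67.7 + 1/267 = 0.018516 per minute.
t_eff = 67.7 × 267 / (67.7 + 267) ≈ 54.006 minutes.
Remaining = 1550 × (1/2)^(312/54.006) = 1550 × (1/2)^5.7771 ≈ 28.265 μCi.

28.3 μCi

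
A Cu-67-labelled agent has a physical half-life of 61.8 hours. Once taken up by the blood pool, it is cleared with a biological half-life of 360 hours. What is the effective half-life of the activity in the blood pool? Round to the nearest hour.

1/t_eff = 1/t_phys + 1/t_biol = 1/61.8 + 1/360 = 0.018959 per hour.
t_eff = 61.8 × 360 / (61.8 + 360) ≈ 52.745 hours.

53 hours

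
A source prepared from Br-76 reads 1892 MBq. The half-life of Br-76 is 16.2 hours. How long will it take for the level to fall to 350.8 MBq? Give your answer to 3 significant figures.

Fraction remaining = 350.8/1892 ≈ 0.18541.
n = log₂(1892/350.8) = ln(5.3934)/ln 2 ≈ 2.4312 half-lives.
t = n × t½ = 2.4312 × 16.2 ≈ 39.385 hours.

39.4 hours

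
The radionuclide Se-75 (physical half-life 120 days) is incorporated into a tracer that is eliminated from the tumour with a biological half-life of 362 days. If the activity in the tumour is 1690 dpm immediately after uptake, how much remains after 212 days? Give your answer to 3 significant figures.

1/t_eff = 1/t_phys + 1/t_biol = 1/120 + 1/362 = 0.011096 per day.
t_eff = 120 × 362 / (120 + 362) ≈ 90.124 days.
Remaining = 1690 × (1/2)^(212/90.124) = 1690 × (1/2)^2.3523 ≈ 330.96 dpm.

331 dpm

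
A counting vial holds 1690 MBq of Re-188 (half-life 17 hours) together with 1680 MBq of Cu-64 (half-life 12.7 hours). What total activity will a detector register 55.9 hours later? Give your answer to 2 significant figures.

Re-188: 1690 × (1/2)^(55.9/17) = 1690 × (1/2)^3.2882 ≈ 172.99 MBq.
Cu-64: 1680 × (1/2)^(55.9/12.7) = 1680 × (1/2)^4.4016 ≈ 79.488 MBq.
Total = 172.99 + 79.488 ≈ 252.48 MBq.

250 MBq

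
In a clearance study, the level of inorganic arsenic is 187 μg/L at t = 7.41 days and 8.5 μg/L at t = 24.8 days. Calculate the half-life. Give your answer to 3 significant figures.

3.90 days

Over Δt = 24.8 − 7.41 = 17.39 days, the level fell by a factor of 187/8.5 ≈ 22.
n = log₂(22) ≈ 4.4594 half-lives, so t½ = 17.39/4.4594 ≈ 3.8996 days.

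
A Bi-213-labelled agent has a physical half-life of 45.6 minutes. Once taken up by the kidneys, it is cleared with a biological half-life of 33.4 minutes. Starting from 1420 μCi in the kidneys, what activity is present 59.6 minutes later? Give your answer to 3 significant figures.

167 μCi

1/t_eff = 1/t_phys + 1/t_biol = 1/45.6 + 1/33.4 = 0.05187 per minute.
t_eff = 45.6 × 33.4 / (45.6 + 33.4) ≈ 19.279 minutes.
Remaining = 1420 × (1/2)^(59.6/19.279) = 1420 × (1/2)^3.0914 ≈ 166.6 μCi.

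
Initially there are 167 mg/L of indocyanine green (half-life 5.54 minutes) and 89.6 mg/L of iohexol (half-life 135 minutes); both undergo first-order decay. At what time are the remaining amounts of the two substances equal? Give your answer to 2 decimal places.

5.19 minutes

Set 167·(1/2)^(t/5.54) = 89.6·(1/2)^(t/135).
Taking log₂: log₂(167/89.6) = t·(1/5.54 − 1/135).
log₂(1.8638) = 0.89828; 1/5.54 − 1/135 = 0.1731.
t = 0.89828 / 0.1731 ≈ 5.1894 minutes.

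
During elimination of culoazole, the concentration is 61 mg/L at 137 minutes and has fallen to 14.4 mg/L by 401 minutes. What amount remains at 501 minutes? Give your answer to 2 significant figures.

8.3 mg/L

Over Δt = 401 − 137 = 264 minutes, the level fell by a factor of 61/14.4 ≈ 4.2361.
n = log₂(4.2361) ≈ 2.0827 half-lives, so t½ = 264/2.0827 ≈ 126.76 minutes.
From t = 401 to t = 501: 14.4 × (1/2)^((501−401)/126.76) ≈ 8.3344 mg/L.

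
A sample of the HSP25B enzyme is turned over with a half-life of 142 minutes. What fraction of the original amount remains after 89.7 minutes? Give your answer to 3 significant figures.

0.645

n = 89.7/142 ≈ 0.63169 half-lives.
Fraction remaining = (1/2)^0.63169 ≈ 0.64542.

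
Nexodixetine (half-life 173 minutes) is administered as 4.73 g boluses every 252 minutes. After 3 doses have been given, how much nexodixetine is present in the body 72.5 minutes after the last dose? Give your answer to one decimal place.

The 3 doses were given 576.5, 324.5, 72.5 minutes ago.
Total = 4.73·(1/2)^(576.5/173) + 4.73·(1/2)^(324.5/173) + 4.73·(1/2)^(72.5/173)
      = 0.46959 + 1.2889 + 3.5376 ≈ 5.2961 g.

5.3 g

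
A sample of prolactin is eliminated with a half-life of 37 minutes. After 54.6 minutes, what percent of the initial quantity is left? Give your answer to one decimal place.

n = 54.6/37 ≈ 1.4757 half-lives.
Fraction remaining = (1/2)^1.4757 ≈ 0.35956, i.e. 35.956%.

36.0%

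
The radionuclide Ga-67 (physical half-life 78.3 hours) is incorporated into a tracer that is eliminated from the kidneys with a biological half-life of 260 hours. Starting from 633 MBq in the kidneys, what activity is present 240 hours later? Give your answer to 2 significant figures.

40 MBq

1/t_eff = 1/t_phys + 1/t_biol = 1/78.3 + 1/260 = 0.016618 per hour.
t_eff = 78.3 × 260 / (78.3 + 260) ≈ 60.177 hours.
Remaining = 633 × (1/2)^(240/60.177) = 633 × (1/2)^3.9882 ≈ 39.887 MBq.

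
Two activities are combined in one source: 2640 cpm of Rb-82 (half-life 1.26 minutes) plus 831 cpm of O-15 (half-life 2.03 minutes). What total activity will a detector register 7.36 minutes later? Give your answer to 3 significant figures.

113 cpm

Rb-82: 2640 × (1/2)^(7.36/1.26) = 2640 × (1/2)^5.8413 ≈ 46.048 cpm.
O-15: 831 × (1/2)^(7.36/2.03) = 831 × (1/2)^3.6256 ≈ 67.326 cpm.
Total = 46.048 + 67.326 ≈ 113.37 cpm.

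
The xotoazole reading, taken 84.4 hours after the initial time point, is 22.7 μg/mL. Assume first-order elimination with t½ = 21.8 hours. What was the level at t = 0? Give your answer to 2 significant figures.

Number of half-lives elapsed: n = 84.4/21.8 ≈ 3.8716.
A₀ = A × 2^n = 22.7 × 2^3.8716 = 22.7 × 14.637 ≈ 332.26 μg/mL.

330 μg/mL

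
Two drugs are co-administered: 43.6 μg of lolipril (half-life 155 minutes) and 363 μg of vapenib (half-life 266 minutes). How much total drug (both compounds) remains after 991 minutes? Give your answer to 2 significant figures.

lolipril: 43.6 × (1/2)^(991/155) = 43.6 × (1/2)^6.3935 ≈ 0.5186 μg.
vapenib: 363 × (1/2)^(991/266) = 363 × (1/2)^3.7256 ≈ 27.441 μg.
Total = 0.5186 + 27.441 ≈ 27.96 μg.

28 μg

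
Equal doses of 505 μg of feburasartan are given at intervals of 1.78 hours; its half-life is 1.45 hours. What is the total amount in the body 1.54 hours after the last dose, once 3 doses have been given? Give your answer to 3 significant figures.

The 3 doses were given 5.1, 3.32, 1.54 hours ago.
Total = 505·(1/2)^(5.1/1.45) + 505·(1/2)^(3.32/1.45) + 505·(1/2)^(1.54/1.45)
      = 44.106 + 103.28 + 241.87 ≈ 389.26 μg.

389 μg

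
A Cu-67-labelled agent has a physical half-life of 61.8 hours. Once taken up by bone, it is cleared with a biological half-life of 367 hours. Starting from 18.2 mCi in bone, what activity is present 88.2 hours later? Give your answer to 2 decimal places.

1/t_eff = 1/t_phys + 1/t_biol = 1/61.8 + 1/367 = 0.018906 per hour.
t_eff = 61.8 × 367 / (61.8 + 367) ≈ 52.893 hours.
Remaining = 18.2 × (1/2)^(88.2/52.893) = 18.2 × (1/2)^1.6675 ≈ 5.7293 mCi.

5.73 mCi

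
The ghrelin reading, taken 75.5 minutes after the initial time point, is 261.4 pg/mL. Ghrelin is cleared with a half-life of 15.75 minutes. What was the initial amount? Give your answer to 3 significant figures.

Number of half-lives elapsed: n = 75.5/15.75 ≈ 4.7937.
A₀ = A × 2^n = 261.4 × 2^4.7937 = 261.4 × 27.735 ≈ 7250 pg/mL.

7250 pg/mL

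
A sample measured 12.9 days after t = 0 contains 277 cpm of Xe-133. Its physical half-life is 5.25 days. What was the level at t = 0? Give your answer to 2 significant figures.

Number of half-lives elapsed: n = 12.9/5.25 ≈ 2.4571.
A₀ = A × 2^n = 277 × 2^2.4571 = 277 × 5.4913 ≈ 1521.1 cpm.

1500 cpm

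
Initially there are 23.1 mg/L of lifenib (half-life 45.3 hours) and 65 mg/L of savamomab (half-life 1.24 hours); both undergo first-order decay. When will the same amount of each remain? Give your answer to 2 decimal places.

Set 23.1·(1/2)^(t/45.3) = 65·(1/2)^(t/1.24).
Taking log₂: log₂(23.1/65) = t·(1/45.3 − 1/1.24).
log₂(0.35538) = -1.4925; 1/45.3 − 1/1.24 = -0.78438.
t = -1.4925 / -0.78438 ≈ 1.9028 hours.

1.90 hours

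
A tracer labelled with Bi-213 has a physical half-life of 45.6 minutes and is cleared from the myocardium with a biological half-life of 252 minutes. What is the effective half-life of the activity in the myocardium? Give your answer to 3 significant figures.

38.6 minutes

1/t_eff = 1/t_phys + 1/t_biol = 1/45.6 + 1/252 = 0.025898 per minute.
t_eff = 45.6 × 252 / (45.6 + 252) ≈ 38.613 minutes.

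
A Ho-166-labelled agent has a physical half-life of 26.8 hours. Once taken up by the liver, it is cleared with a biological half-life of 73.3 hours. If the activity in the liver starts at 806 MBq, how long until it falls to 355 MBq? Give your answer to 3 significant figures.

23.2 hours

1/t_eff = 1/t_phys + 1/t_biol = 1/26.8 + 1/73.3 = 0.050956 per hour.
t_eff = 26.8 × 73.3 / (26.8 + 73.3) ≈ 19.625 hours.
n = log₂(806/355) ≈ 1.183; t = 1.183 × 19.625 ≈ 23.215 hours.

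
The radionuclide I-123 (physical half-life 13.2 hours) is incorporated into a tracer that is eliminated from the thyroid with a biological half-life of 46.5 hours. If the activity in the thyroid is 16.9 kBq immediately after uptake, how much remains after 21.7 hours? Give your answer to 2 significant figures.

1/t_eff = 1/t_phys + 1/t_biol = 1/13.2 + 1/46.5 = 0.097263 per hour.
t_eff = 13.2 × 46.5 / (13.2 + 46.5) ≈ 10.281 hours.
Remaining = 16.9 × (1/2)^(21.7/10.281) = 16.9 × (1/2)^2.1106 ≈ 3.9132 kBq.

3.9 kBq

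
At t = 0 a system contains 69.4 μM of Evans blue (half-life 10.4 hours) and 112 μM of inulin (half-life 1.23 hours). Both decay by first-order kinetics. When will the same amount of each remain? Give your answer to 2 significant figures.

Set 69.4·(1/2)^(t/10.4) = 112·(1/2)^(t/1.23).
Taking log₂: log₂(69.4/112) = t·(1/10.4 − 1/1.23).
log₂(0.61964) = -0.69049; 1/10.4 − 1/1.23 = -0.71685.
t = -0.69049 / -0.71685 ≈ 0.96322 hours.

0.96 hours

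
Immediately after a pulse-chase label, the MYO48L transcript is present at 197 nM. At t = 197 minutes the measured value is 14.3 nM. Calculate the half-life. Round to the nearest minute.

A/A₀ = 14.3/197 ≈ 0.072589.
n = log₂(13.776) ≈ 3.7841 half-lives elapsed in 197 minutes.
t½ = 197/3.7841 ≈ 52.06 minutes.

52 minutes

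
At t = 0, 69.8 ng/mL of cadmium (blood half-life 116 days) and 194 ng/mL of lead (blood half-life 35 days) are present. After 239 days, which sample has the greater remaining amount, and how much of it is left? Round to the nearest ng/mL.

cadmium: 69.8 × (1/2)^2.0603 ≈ 16.735 ng/mL.
lead: 194 × (1/2)^6.8286 ≈ 1.7069 ng/mL.
Cadmium has more remaining, at ≈ 16.735 ng/mL.

cadmium, 17 ng/mL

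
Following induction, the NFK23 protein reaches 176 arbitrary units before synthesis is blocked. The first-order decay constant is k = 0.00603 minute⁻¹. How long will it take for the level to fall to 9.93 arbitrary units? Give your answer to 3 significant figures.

477 minutes

t½ = ln 2 / k = 0.69315 / 0.00603 ≈ 114.95 minutes.
Fraction remaining = 9.93/176 ≈ 0.05642.
n = log₂(176/9.93) = ln(17.724)/ln 2 ≈ 4.1476 half-lives.
t = n × t½ = 4.1476 × 114.95 ≈ 476.77 minutes.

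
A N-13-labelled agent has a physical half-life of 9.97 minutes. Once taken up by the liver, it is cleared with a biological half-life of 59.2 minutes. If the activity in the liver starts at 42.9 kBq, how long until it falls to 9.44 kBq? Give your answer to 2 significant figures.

1/t_eff = 1/t_phys + 1/t_biol = 1/9.97 + 1/59.2 = 0.11719 per minute.
t_eff = 9.97 × 59.2 / (9.97 + 59.2) ≈ 8.5329 minutes.
n = log₂(42.9/9.44) ≈ 2.1841; t = 2.1841 × 8.5329 ≈ 18.637 minutes.

19 minutes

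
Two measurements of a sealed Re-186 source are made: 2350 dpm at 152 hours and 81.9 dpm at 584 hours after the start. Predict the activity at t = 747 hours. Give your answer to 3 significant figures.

23.1 dpm

Over Δt = 584 − 152 = 432 hours, the level fell by a factor of 2350/81.9 ≈ 28.694.
n = log₂(28.694) ≈ 4.8427 half-lives, so t½ = 432/4.8427 ≈ 89.207 hours.
From t = 584 to t = 747: 81.9 × (1/2)^((747−584)/89.207) ≈ 23.08 dpm.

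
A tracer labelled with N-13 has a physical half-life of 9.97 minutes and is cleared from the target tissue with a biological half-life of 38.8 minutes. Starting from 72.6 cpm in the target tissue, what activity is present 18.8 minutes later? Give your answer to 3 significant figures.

14.0 cpm

1/t_eff = 1/t_phys + 1/t_biol = 1/9.97 + 1/38.8 = 0.12607 per minute.
t_eff = 9.97 × 38.8 / (9.97 + 38.8) ≈ 7.9318 minutes.
Remaining = 72.6 × (1/2)^(18.8/7.9318) = 72.6 × (1/2)^2.3702 ≈ 14.042 cpm.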